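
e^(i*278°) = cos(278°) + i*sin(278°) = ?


cos(278°) = 0.1392
sin(278°) = -0.9903

e^(i*278°) = 0.1392 - 0.9903i


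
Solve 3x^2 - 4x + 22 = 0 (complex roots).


disc = (-4)^2 - 4*3*22 = 16 - 264 = -248
sqrt(|disc|) = sqrt(248) = 15.7480
Real part = 4/(2*3) = 0.6667
Imag part = 15.7480/(2*3) = 2.6247

0.6667 ± 2.6247i


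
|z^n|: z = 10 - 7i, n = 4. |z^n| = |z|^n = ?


|z| = sqrt(100+49) = sqrt(149) = 12.2066
|z^4| = |z|^4 = (sqrt(149))^4 = 149^2 = 22201

|z^4| = 22201


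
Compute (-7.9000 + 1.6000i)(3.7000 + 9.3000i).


Real = -7.9*3.7 - 1.6*9.3 = -29.23 - 14.88 = -44.11
Imag = -7.9*9.3 + 3.7*1.6 = -73.47 + 5.92 = -67.55

-44.1100 - 67.5500i


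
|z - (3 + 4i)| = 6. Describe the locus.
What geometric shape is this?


|z - z0| = r is a circle with center z0 and radius r.
Center = (3, 4), radius = 6

Circle with center (3, 4) and radius 6


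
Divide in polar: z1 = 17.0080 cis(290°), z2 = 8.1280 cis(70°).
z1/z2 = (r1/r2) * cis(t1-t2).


r = 17.0080 / 8.1280 = 2.0925
theta = 290° - 70° = 220° = 220° (mod 360)

2.0925 cis(220°)


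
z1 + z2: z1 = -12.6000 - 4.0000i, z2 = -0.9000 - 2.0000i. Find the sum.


Real: -12.6 - 0.9 = -13.5
Imag: -4 - 2 = -6

-13.5000 - 6.0000i


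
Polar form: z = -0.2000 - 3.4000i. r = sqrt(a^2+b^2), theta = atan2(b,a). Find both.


r = sqrt(0.04+11.56) = sqrt(11.6) = 3.4059
theta = atan2(-3.4, -0.2) = -93.3665 degrees

r = 3.4059, theta = -93.3665 degrees


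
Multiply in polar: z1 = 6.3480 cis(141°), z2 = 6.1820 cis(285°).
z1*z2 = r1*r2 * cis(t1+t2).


r = 6.3480 * 6.1820 = 39.2433
theta = 141° + 285° = 426° = 66° (mod 360)

39.2433 cis(66°)


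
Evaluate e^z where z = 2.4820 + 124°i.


e^2.4820 = 11.9652
cos(124°) = -0.55919
sin(124°) = 0.82904
Real = 11.9652*(-0.55919) = -6.6908
Imag = 11.9652*0.82904 = 9.9196

-6.6908 + 9.9196i


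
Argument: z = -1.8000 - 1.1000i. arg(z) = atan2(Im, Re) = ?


Re = -1.8, Im = -1.1
arg = atan2(-1.1, -1.8) = -148.5704 degrees

arg(z) = -148.5704 degrees


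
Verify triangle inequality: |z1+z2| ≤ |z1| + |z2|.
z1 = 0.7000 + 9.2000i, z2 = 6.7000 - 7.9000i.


|z1| = sqrt(0.7^2 + 9.2^2) = sqrt(85.13) = 9.2266
|z2| = sqrt(6.7^2 + (-7.9)^2) = sqrt(107.3) = 10.3586
z1+z2 = 7.4000 + 1.3000i
|z1+z2| = sqrt(56.45) = 7.5133
|z1|+|z2| = 9.2266 + 10.3586 = 19.5852

|z1+z2| = 7.5133 ≤ |z1|+|z2| = 19.5852 (verified)


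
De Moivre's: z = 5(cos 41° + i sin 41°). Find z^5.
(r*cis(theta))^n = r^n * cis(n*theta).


r^5 = 5^5 = 3125
n*theta = 5*41° = 205° = 205° (mod 360)
a = 3125*cos(205°) = -2832.2118
b = 3125*sin(205°) = -1320.6821

3125 cis(205°) = -2832.2118 - 1320.6821i


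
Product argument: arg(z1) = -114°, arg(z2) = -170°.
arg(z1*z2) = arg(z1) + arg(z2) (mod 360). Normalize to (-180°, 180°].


arg(z1*z2) = -114° - 170° = -284°
Normalized to (-180°, 180°]: 76°

76°


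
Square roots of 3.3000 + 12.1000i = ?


|z| = sqrt(10.89+146.41) = 12.5419
sqrt((|z|+a)/2) = sqrt((12.5419+3.3)/2) = sqrt(7.9210) = 2.8144
sqrt((|z|-a)/2) = sqrt((12.5419-3.3)/2) = sqrt(4.6210) = 2.1496

±(2.8144 + 2.1496i) i.e. 2.8144 + 2.1496i and -2.8144 - 2.1496i


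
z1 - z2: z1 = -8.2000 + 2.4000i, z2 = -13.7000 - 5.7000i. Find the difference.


Real: -8.2 + 13.7 = 5.5
Imag: 2.4 + 5.7 = 8.1

5.5000 + 8.1000i


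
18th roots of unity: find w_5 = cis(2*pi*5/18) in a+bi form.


Angle = 360*5/18 = 100°
a = cos(100°) = -0.1736
b = sin(100°) = 0.9848

-0.1736 + 0.9848i


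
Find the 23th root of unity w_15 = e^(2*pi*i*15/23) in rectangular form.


Angle = 360*15/23 = 234.7826°
a = cos(234.7826°) = -0.5767
b = sin(234.7826°) = -0.8170

-0.5767 - 0.8170i


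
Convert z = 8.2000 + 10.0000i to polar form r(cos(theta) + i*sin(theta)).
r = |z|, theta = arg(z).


r = sqrt(67.24+100) = sqrt(167.24) = 12.9321
theta = atan2(10, 8.2) = 50.6482 degrees

r = 12.9321, theta = 50.6482 degrees


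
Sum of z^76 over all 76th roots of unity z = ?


The roots are w_k = w^k with w = e^(2*pi*i/76), and (w^k)^76 = (w^76)^k.
So S = 1 + u + u^2 + ... + u^(75) with u = w^76.
76 = 1*76 + 0, so 76 is a multiple of 76 and u = (w^76)^1 = 1.
Every one of the 76 terms equals 1: S = 76

S = 76


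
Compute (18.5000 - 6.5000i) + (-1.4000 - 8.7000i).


Real: 18.5 - 1.4 = 17.1
Imag: -6.5 - 8.7 = -15.2

17.1000 - 15.2000i


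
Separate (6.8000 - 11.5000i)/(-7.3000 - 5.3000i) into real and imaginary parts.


Multiply by conjugate: (6.8000 - 11.5000i)(-7.3000 + 5.3000i) / ((-7.3)^2 + (-5.3)^2)
Numerator real = 6.8*(-7.3) - (11.5)*(-5.3) = 11.31
Numerator imag = -11.5*(-7.3) - 6.8*(-5.3) = 119.99
Denominator = 81.38
Re(z) = 11.31/81.38 = 0.1390
Im(z) = 119.99/81.38 = 1.4744

Re(z) = 0.1390, Im(z) = 1.4744


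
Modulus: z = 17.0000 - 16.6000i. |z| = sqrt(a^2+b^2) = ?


|z| = sqrt(17^2 + (-16.6)^2) = sqrt(289 + 275.56) = sqrt(564.56) = 23.7605

|z| = 23.7605


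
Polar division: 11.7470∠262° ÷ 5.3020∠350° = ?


r = 11.7470 / 5.3020 = 2.2156
theta = 262° - 350° = -88° = 272° (mod 360)

2.2156 cis(272°)


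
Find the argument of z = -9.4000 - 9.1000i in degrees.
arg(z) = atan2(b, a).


Re = -9.4, Im = -9.1
arg = atan2(-9.1, -9.4) = -135.9290 degrees

arg(z) = -135.9290 degrees


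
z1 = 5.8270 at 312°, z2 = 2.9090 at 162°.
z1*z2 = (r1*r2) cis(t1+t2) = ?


r = 5.8270 * 2.9090 = 16.9507
theta = 312° + 162° = 474° = 114° (mod 360)

16.9507 cis(114°)


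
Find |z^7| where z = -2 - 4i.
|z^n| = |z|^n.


|z| = sqrt(4+16) = sqrt(20) = 4.4721
|z^7| = |z|^7 = (sqrt(20))^7 = 20^3 * sqrt(20) = 8000*sqrt(20)

|z^7| = 8000*sqrt(20) ≈ 35777.0876


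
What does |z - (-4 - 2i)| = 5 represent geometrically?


|z - z0| = r is a circle with center z0 and radius r.
Center = (-4, -2), radius = 5

Circle with center (-4, -2) and radius 5


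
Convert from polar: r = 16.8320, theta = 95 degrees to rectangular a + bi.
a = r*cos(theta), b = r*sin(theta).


a = 16.8320*cos(95°) = 16.8320*(-0.087156) = -1.4670
b = 16.8320*sin(95°) = 16.8320*0.99619 = 16.7679

-1.4670 + 16.7679i


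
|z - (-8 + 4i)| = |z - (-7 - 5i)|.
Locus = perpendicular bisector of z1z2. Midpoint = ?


Equal distances means the locus is the perpendicular bisector of z1 and z2.
Midpoint = ((-8+(-7))/2, (4+(-5))/2) = (-7.5000, -0.5000)

Perpendicular bisector through (-7.5000, -0.5000)


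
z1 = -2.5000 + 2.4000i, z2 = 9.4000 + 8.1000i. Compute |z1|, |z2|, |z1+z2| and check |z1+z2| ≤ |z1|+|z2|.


|z1| = sqrt((-2.5)^2 + 2.4^2) = sqrt(12.01) = 3.4655
|z2| = sqrt(9.4^2 + 8.1^2) = sqrt(153.97) = 12.4085
z1+z2 = 6.9000 + 10.5000i
|z1+z2| = sqrt(157.86) = 12.5642
|z1|+|z2| = 3.4655 + 12.4085 = 15.8740

|z1+z2| = 12.5642 ≤ |z1|+|z2| = 15.8740 (verified)


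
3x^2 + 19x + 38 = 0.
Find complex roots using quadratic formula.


disc = 19^2 - 4*3*38 = 361 - 456 = -95
sqrt(|disc|) = sqrt(95) = 9.7468
Real part = -19/(2*3) = -3.1667
Imag part = 9.7468/(2*3) = 1.6245

-3.1667 ± 1.6245i


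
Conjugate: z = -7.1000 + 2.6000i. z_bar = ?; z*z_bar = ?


z_bar = -7.1000 - 2.6000i
z*z_bar = (-7.1)^2 + 2.6^2 = 50.41 + 6.76 = 57.17

z_bar = -7.1000 - 2.6000i, z*z_bar = 57.17


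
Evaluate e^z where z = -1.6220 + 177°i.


e^-1.6220 = 0.1975
cos(177°) = -0.9986
sin(177°) = 0.0523
Real = 0.1975*(-0.9986) = -0.1972
Imag = 0.1975*0.0523 = 0.0103

-0.1972 + 0.0103i


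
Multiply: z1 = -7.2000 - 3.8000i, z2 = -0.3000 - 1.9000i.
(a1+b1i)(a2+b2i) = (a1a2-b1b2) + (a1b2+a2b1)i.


Real = -7.2*(-0.3) - (-3.8)*(-1.9) = 2.16 - 7.22 = -5.06
Imag = -7.2*(-1.9) - (0.3)*(-3.8) = 13.68 + 1.14 = 14.82

-5.0600 + 14.8200i


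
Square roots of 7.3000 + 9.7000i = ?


|z| = sqrt(53.29+94.09) = 12.1400
sqrt((|z|+a)/2) = sqrt((12.1400+7.3)/2) = sqrt(9.7200) = 3.1177
sqrt((|z|-a)/2) = sqrt((12.1400-7.3)/2) = sqrt(2.4200) = 1.5556

±(3.1177 + 1.5556i) i.e. 3.1177 + 1.5556i and -3.1177 - 1.5556i


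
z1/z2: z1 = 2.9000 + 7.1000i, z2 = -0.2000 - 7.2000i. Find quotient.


Conjugate of z2 = -0.2000 + 7.2000i
Numerator: (2.9000 + 7.1000i)(-0.2000 + 7.2000i) = -51.7000 + 19.4600i
Denominator: (-0.2)^2 + (-7.2)^2 = 51.88
Result = (-51.7000 + 19.4600i)/51.88

-0.9965 + 0.3751i


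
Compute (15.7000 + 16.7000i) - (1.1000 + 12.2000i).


Real: 15.7 - 1.1 = 14.6
Imag: 16.7 - 12.2 = 4.5

14.6000 + 4.5000i


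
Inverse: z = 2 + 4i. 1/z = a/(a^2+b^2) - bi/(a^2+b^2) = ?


|z|^2 = 4+16 = 20
1/z = (2 - 4i)/20

1/z = 0.1000 - 0.2000i


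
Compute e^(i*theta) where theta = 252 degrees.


cos(252°) = -0.3090
sin(252°) = -0.9511

e^(i*252°) = -0.3090 - 0.9511i


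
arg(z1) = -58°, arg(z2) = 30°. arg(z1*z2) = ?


arg(z1*z2) = -58° + 30° = -28°
Normalized to (-180°, 180°]: -28°

-28°


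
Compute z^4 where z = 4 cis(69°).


r^4 = 4^4 = 256
n*theta = 4*69° = 276° = 276° (mod 360)
a = 256*cos(276°) = 26.7593
b = 256*sin(276°) = -254.5976

256 cis(276°) = 26.7593 - 254.5976i


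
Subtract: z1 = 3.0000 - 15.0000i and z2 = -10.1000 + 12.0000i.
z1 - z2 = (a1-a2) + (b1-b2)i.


Real: 3 + 10.1 = 13.1
Imag: -15 - 12 = -27

13.1000 - 27.0000i


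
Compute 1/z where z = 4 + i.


|z|^2 = 16+1 = 17
1/z = (4 - 1i)/17

1/z = 0.2353 - 0.0588i


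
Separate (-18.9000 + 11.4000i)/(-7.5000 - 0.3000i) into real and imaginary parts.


Multiply by conjugate: (-18.9000 + 11.4000i)(-7.5000 + 0.3000i) / ((-7.5)^2 + (-0.3)^2)
Numerator real = -18.9*(-7.5) + 11.4*(-0.3) = 138.33
Numerator imag = 11.4*(-7.5) - (-18.9)*(-0.3) = -91.17
Denominator = 56.34
Re(z) = 138.33/56.34 = 2.4553
Im(z) = -91.17/56.34 = -1.6182

Re(z) = 2.4553, Im(z) = -1.6182


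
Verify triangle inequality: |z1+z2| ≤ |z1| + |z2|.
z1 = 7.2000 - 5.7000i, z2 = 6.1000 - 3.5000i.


|z1| = sqrt(7.2^2 + (-5.7)^2) = sqrt(84.33) = 9.1831
|z2| = sqrt(6.1^2 + (-3.5)^2) = sqrt(49.46) = 7.0328
z1+z2 = 13.3000 - 9.2000i
|z1+z2| = sqrt(261.53) = 16.1719
|z1|+|z2| = 9.1831 + 7.0328 = 16.2159

|z1+z2| = 16.1719 ≤ |z1|+|z2| = 16.2159 (verified)


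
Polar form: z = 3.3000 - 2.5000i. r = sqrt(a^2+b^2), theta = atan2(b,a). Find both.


r = sqrt(10.89+6.25) = sqrt(17.14) = 4.1400
theta = atan2(-2.5, 3.3) = -37.1467 degrees

r = 4.1400, theta = -37.1467 degrees


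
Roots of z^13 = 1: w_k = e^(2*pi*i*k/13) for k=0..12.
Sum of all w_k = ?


The sum of all 13th roots of unity is 0.
Geometric series: (1 - w^13)/(1 - w) = (1-1)/(1-w) = 0 since w^13 = 1, w ≠ 1.
Alternatively: coefficient of z^12 in z^13 - 1 is 0.

0


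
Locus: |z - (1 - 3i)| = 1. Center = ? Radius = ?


|z - z0| = r is a circle with center z0 and radius r.
Center = (1, -3), radius = 1

Circle with center (1, -3) and radius 1


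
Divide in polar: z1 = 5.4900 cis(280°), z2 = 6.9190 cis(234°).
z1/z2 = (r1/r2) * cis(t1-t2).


r = 5.4900 / 6.9190 = 0.7935
theta = 280° - 234° = 46° = 46° (mod 360)

0.7935 cis(46°)


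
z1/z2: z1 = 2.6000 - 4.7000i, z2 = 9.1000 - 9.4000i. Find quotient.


Conjugate of z2 = 9.1000 + 9.4000i
Numerator: (2.6000 - 4.7000i)(9.1000 + 9.4000i) = 67.8400 - 18.3300i
Denominator: 9.1^2 + (-9.4)^2 = 171.17
Result = (67.8400 - 18.3300i)/171.17

0.3963 - 0.1071i


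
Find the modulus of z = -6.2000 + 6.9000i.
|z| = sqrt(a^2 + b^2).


|z| = sqrt((-6.2)^2 + 6.9^2) = sqrt(38.44 + 47.61) = sqrt(86.05) = 9.2763

|z| = 9.2763


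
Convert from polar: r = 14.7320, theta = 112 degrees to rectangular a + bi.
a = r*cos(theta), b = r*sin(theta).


a = 14.7320*cos(112°) = 14.7320*(-0.374607) = -5.5187
b = 14.7320*sin(112°) = 14.7320*0.927184 = 13.6593

-5.5187 + 13.6593i


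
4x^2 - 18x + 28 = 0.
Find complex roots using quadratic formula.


disc = (-18)^2 - 4*4*28 = 324 - 448 = -124
sqrt(|disc|) = sqrt(124) = 11.1355
Real part = 18/(2*4) = 2.2500
Imag part = 11.1355/(2*4) = 1.3919

2.2500 ± 1.3919i


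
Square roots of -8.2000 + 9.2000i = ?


|z| = sqrt(67.24+84.64) = 12.3240
sqrt((|z|+a)/2) = sqrt((12.3240+(-8.2))/2) = sqrt(2.0620) = 1.4360
sqrt((|z|-a)/2) = sqrt((12.3240-(-8.2))/2) = sqrt(10.2620) = 3.2034

±(1.4360 + 3.2034i) i.e. 1.4360 + 3.2034i and -1.4360 - 3.2034i


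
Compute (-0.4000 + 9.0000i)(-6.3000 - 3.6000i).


Real = -0.4*(-6.3) - 9*(-3.6) = 2.52 - (-32.4) = 34.92
Imag = -0.4*(-3.6) - (6.3)*9 = 1.44 - (56.7) = -55.26

34.9200 - 55.2600i


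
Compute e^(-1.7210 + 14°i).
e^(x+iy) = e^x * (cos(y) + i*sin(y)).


e^-1.7210 = 0.1789
cos(14°) = 0.9703
sin(14°) = 0.2419
Real = 0.1789*0.9703 = 0.1736
Imag = 0.1789*0.2419 = 0.0433

0.1736 + 0.0433i


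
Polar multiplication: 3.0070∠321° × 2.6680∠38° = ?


r = 3.0070 * 2.6680 = 8.0227
theta = 321° + 38° = 359° = 359° (mod 360)

8.0227 cis(359°)


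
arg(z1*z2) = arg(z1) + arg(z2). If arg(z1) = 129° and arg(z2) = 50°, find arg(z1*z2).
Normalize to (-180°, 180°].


arg(z1*z2) = 129° + 50° = 179°
Normalized to (-180°, 180°]: 179°

179°


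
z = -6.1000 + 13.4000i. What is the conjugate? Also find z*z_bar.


z_bar = -6.1000 - 13.4000i
z*z_bar = (-6.1)^2 + 13.4^2 = 37.21 + 179.56 = 216.77

z_bar = -6.1000 - 13.4000i, z*z_bar = 216.77


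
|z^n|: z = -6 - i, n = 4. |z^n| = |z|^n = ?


|z| = sqrt(36+1) = sqrt(37) = 6.0828
|z^4| = |z|^4 = (sqrt(37))^4 = 37^2 = 1369

|z^4| = 1369


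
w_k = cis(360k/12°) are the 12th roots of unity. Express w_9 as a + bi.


Angle = 360*9/12 = 270°
a = cos(270°) = 0
b = sin(270°) = -1.0000

0 - 1.0000i


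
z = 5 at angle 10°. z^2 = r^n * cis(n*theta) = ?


r^2 = 5^2 = 25
n*theta = 2*10° = 20° = 20° (mod 360)
a = 25*cos(20°) = 23.4923
b = 25*sin(20°) = 8.5505

25 cis(20°) = 23.4923 + 8.5505i


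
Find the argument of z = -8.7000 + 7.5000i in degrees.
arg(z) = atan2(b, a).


Re = -8.7, Im = 7.5
arg = atan2(7.5, -8.7) = 139.2364 degrees

arg(z) = 139.2364 degrees


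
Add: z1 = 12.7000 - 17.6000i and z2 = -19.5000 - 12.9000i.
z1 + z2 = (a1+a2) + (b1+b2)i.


Real: 12.7 - 19.5 = -6.8
Imag: -17.6 - 12.9 = -30.5

-6.8000 - 30.5000i


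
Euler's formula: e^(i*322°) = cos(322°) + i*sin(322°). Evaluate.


cos(322°) = 0.7880
sin(322°) = -0.6157

e^(i*322°) = 0.7880 - 0.6157i


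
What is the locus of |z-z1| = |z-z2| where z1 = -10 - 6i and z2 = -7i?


Equal distances means the locus is the perpendicular bisector of z1 and z2.
Midpoint = ((-10+0)/2, (-6+(-7))/2) = (-5.0000, -6.5000)

Perpendicular bisector through (-5.0000, -6.5000)


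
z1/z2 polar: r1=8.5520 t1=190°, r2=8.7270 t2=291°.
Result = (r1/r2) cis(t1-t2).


r = 8.5520 / 8.7270 = 0.9799
theta = 190° - 291° = -101° = 259° (mod 360)

0.9799 cis(259°)


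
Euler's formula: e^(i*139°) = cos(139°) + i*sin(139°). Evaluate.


cos(139°) = -0.7547
sin(139°) = 0.6561

e^(i*139°) = -0.7547 + 0.6561i


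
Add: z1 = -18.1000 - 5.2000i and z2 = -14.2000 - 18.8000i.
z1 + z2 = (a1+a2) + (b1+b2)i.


Real: -18.1 - 14.2 = -32.3
Imag: -5.2 - 18.8 = -24

-32.3000 - 24.0000i


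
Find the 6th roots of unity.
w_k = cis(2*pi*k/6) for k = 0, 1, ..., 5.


The 6th roots of unity are cis(360k/6°) for k=0..5
Angle step = 360/6 = 60°
Primitive root: cis(60°)
Primitive root = 0.5000 + 0.8660i

6 roots at angles: 0°, 60°, 120°, 180°, 240°, 300°


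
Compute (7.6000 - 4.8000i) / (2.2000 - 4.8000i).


Conjugate of z2 = 2.2000 + 4.8000i
Numerator: (7.6000 - 4.8000i)(2.2000 + 4.8000i) = 39.7600 + 25.9200i
Denominator: 2.2^2 + (-4.8)^2 = 27.88
Result = (39.7600 + 25.9200i)/27.88

1.4261 + 0.9297i


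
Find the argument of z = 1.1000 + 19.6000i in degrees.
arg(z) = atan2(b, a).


Re = 1.1, Im = 19.6
arg = atan2(19.6, 1.1) = 86.7878 degrees

arg(z) = 86.7878 degrees


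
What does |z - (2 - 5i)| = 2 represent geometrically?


|z - z0| = r is a circle with center z0 and radius r.
Center = (2, -5), radius = 2

Circle with center (2, -5) and radius 2


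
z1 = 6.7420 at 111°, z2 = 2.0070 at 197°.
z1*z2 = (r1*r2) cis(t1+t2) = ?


r = 6.7420 * 2.0070 = 13.5312
theta = 111° + 197° = 308° = 308° (mod 360)

13.5312 cis(308°)


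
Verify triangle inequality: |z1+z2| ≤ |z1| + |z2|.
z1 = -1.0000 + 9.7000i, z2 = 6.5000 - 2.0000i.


|z1| = sqrt((-1)^2 + 9.7^2) = sqrt(95.09) = 9.7514
|z2| = sqrt(6.5^2 + (-2)^2) = sqrt(46.25) = 6.8007
z1+z2 = 5.5000 + 7.7000i
|z1+z2| = sqrt(89.54) = 9.4626
|z1|+|z2| = 9.7514 + 6.8007 = 16.5521

|z1+z2| = 9.4626 ≤ |z1|+|z2| = 16.5521 (verified)


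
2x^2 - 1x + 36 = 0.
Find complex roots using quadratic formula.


disc = (-1)^2 - 4*2*36 = 1 - 288 = -287
sqrt(|disc|) = sqrt(287) = 16.9411
Real part = 1/(2*2) = 0.2500
Imag part = 16.9411/(2*2) = 4.2353

0.2500 ± 4.2353i


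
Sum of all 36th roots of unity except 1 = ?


With w = e^(2*pi*i/36), all 36 of the 36th roots of unity w^0 = 1, w, ..., w^(35) sum to 0: 1 + w + ... + w^(35) = (1 - w^36)/(1 - w) = 0 since w^36 = 1, w ≠ 1.
Removing the root 1: w + w^2 + ... + w^(35) = 0 - 1 = -1

Sum = -1


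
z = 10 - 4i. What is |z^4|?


|z| = sqrt(100+16) = sqrt(116) = 10.7703
|z^4| = |z|^4 = (sqrt(116))^4 = 116^2 = 13456

|z^4| = 13456


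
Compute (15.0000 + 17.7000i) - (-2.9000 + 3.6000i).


Real: 15 + 2.9 = 17.9
Imag: 17.7 - 3.6 = 14.1

17.9000 + 14.1000i


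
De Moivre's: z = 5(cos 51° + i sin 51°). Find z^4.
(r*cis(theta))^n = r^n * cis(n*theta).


r^4 = 5^4 = 625
n*theta = 4*51° = 204° = 204° (mod 360)
a = 625*cos(204°) = -570.9659
b = 625*sin(204°) = -254.2104

625 cis(204°) = -570.9659 - 254.2104i


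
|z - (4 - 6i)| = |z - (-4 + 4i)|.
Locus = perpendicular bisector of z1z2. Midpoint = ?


Equal distances means the locus is the perpendicular bisector of z1 and z2.
Midpoint = ((4+(-4))/2, (-6+4)/2) = (0, -1.0000)

Perpendicular bisector through (0, -1.0000)


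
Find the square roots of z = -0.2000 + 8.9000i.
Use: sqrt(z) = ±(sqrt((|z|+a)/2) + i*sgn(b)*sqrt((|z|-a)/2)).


|z| = sqrt(0.04+79.21) = 8.9022
sqrt((|z|+a)/2) = sqrt((8.9022+(-0.2))/2) = sqrt(4.3511) = 2.0859
sqrt((|z|-a)/2) = sqrt((8.9022-(-0.2))/2) = sqrt(4.5511) = 2.1333

±(2.0859 + 2.1333i) i.e. 2.0859 + 2.1333i and -2.0859 - 2.1333i


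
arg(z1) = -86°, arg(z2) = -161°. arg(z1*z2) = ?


arg(z1*z2) = -86° - 161° = -247°
Normalized to (-180°, 180°]: 113°

113°


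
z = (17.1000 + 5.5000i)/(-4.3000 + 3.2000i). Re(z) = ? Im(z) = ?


Multiply by conjugate: (17.1000 + 5.5000i)(-4.3000 - 3.2000i) / ((-4.3)^2 + 3.2^2)
Numerator real = 17.1*(-4.3) + 5.5*3.2 = -55.93
Numerator imag = 5.5*(-4.3) - 17.1*3.2 = -78.37
Denominator = 28.73
Re(z) = -55.93/28.73 = -1.9467
Im(z) = -78.37/28.73 = -2.7278

Re(z) = -1.9467, Im(z) = -2.7278


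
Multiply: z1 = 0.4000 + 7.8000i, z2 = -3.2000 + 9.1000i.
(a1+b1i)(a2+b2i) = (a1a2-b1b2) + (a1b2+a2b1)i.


Real = 0.4*(-3.2) - 7.8*9.1 = -1.28 - 70.98 = -72.26
Imag = 0.4*9.1 - (3.2)*7.8 = 3.64 - (24.96) = -21.32

-72.2600 - 21.3200i


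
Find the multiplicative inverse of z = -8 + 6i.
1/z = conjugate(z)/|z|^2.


|z|^2 = 64+36 = 100
1/z = (-8 - 6i)/100

1/z = -0.0800 - 0.0600i


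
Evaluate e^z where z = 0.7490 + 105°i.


e^0.7490 = 2.1149
cos(105°) = -0.25882
sin(105°) = 0.9659
Real = 2.1149*(-0.25882) = -0.5474
Imag = 2.1149*0.9659 = 2.0428

-0.5474 + 2.0428i


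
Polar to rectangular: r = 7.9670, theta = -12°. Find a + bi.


a = 7.9670*cos(-12°) = 7.9670*0.97815 = 7.7929
b = 7.9670*sin(-12°) = 7.9670*(-0.20791) = -1.6564

7.7929 - 1.6564i


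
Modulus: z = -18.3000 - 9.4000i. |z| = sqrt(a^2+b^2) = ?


|z| = sqrt((-18.3)^2 + (-9.4)^2) = sqrt(334.89 + 88.36) = sqrt(423.25) = 20.5730

|z| = 20.5730


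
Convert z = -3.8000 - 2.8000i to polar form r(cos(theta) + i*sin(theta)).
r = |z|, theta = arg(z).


r = sqrt(14.44+7.84) = sqrt(22.28) = 4.7202
theta = atan2(-2.8, -3.8) = -143.6156 degrees

r = 4.7202, theta = -143.6156 degrees


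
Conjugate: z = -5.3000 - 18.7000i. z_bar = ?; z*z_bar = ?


z_bar = -5.3000 + 18.7000i
z*z_bar = (-5.3)^2 + (-18.7)^2 = 28.09 + 349.69 = 377.78

z_bar = -5.3000 + 18.7000i, z*z_bar = 377.78


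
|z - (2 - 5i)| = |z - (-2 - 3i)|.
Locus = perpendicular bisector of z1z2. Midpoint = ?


Equal distances means the locus is the perpendicular bisector of z1 and z2.
Midpoint = ((2+(-2))/2, (-5+(-3))/2) = (0, -4.0000)

Perpendicular bisector through (0, -4.0000)


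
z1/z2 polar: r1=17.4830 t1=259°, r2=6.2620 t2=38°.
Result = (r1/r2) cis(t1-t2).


r = 17.4830 / 6.2620 = 2.7919
theta = 259° - 38° = 221° = 221° (mod 360)

2.7919 cis(221°)


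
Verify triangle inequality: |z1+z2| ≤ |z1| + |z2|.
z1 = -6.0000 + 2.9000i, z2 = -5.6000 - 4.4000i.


|z1| = sqrt((-6)^2 + 2.9^2) = sqrt(44.41) = 6.6641
|z2| = sqrt((-5.6)^2 + (-4.4)^2) = sqrt(50.72) = 7.1218
z1+z2 = -11.6000 - 1.5000i
|z1+z2| = sqrt(136.81) = 11.6966
|z1|+|z2| = 6.6641 + 7.1218 = 13.7859

|z1+z2| = 11.6966 ≤ |z1|+|z2| = 13.7859 (verified)


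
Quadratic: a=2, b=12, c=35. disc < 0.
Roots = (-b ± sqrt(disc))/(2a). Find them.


disc = 12^2 - 4*2*35 = 144 - 280 = -136
sqrt(|disc|) = sqrt(136) = 11.6619
Real part = -12/(2*2) = -3.0000
Imag part = 11.6619/(2*2) = 2.9155

-3.0000 ± 2.9155i


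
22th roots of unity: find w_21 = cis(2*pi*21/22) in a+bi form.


Angle = 360*21/22 = 343.6364°
a = cos(343.6364°) = 0.9595
b = sin(343.6364°) = -0.2817

0.9595 - 0.2817i


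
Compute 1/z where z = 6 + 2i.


|z|^2 = 36+4 = 40
1/z = (6 - 2i)/40

1/z = 0.1500 - 0.0500i


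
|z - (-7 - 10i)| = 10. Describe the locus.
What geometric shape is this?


|z - z0| = r is a circle with center z0 and radius r.
Center = (-7, -10), radius = 10

Circle with center (-7, -10) and radius 10


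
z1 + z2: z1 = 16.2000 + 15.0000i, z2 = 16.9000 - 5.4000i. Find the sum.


Real: 16.2 + 16.9 = 33.1
Imag: 15 - 5.4 = 9.6

33.1000 + 9.6000i


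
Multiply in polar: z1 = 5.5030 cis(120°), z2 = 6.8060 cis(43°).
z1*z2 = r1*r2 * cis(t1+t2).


r = 5.5030 * 6.8060 = 37.4534
theta = 120° + 43° = 163° = 163° (mod 360)

37.4534 cis(163°)


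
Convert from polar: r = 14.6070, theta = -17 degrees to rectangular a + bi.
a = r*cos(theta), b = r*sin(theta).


a = 14.6070*cos(-17°) = 14.6070*0.9563 = 13.9687
b = 14.6070*sin(-17°) = 14.6070*(-0.292372) = -4.2707

13.9687 - 4.2707i


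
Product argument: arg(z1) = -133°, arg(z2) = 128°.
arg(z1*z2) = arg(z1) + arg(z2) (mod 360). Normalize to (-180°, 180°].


arg(z1*z2) = -133° + 128° = -5°
Normalized to (-180°, 180°]: -5°

-5°


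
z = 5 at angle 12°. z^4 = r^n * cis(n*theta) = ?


r^4 = 5^4 = 625
n*theta = 4*12° = 48° = 48° (mod 360)
a = 625*cos(48°) = 418.2066
b = 625*sin(48°) = 464.4655

625 cis(48°) = 418.2066 + 464.4655i


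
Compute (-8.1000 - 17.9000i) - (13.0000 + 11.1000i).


Real: -8.1 - 13 = -21.1
Imag: -17.9 - 11.1 = -29

-21.1000 - 29.0000i


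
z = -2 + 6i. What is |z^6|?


|z| = sqrt(4+36) = sqrt(40) = 6.3246
|z^6| = |z|^6 = (sqrt(40))^6 = 40^3 = 64000

|z^6| = 64000


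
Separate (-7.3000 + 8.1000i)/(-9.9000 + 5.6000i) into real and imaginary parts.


Multiply by conjugate: (-7.3000 + 8.1000i)(-9.9000 - 5.6000i) / ((-9.9)^2 + 5.6^2)
Numerator real = -7.3*(-9.9) + 8.1*5.6 = 117.63
Numerator imag = 8.1*(-9.9) - (-7.3)*5.6 = -39.31
Denominator = 129.37
Re(z) = 117.63/129.37 = 0.9093
Im(z) = -39.31/129.37 = -0.3039

Re(z) = 0.9093, Im(z) = -0.3039


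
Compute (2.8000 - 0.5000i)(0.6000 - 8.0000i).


Real = 2.8*0.6 - (-0.5)*(-8) = 1.68 - 4 = -2.32
Imag = 2.8*(-8) + 0.6*(-0.5) = -22.4 - (0.3) = -22.7

-2.3200 - 22.7000i


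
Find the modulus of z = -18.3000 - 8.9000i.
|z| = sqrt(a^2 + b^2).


|z| = sqrt((-18.3)^2 + (-8.9)^2) = sqrt(334.89 + 79.21) = sqrt(414.1) = 20.3494

|z| = 20.3494


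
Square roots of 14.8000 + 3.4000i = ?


|z| = sqrt(219.04+11.56) = 15.1855
sqrt((|z|+a)/2) = sqrt((15.1855+14.8)/2) = sqrt(14.9928) = 3.8720
sqrt((|z|-a)/2) = sqrt((15.1855-14.8)/2) = sqrt(0.1928) = 0.4390

±(3.8720 + 0.4390i) i.e. 3.8720 + 0.4390i and -3.8720 - 0.4390i


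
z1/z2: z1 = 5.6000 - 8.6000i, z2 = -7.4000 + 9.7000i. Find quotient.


Conjugate of z2 = -7.4000 - 9.7000i
Numerator: (5.6000 - 8.6000i)(-7.4000 - 9.7000i) = -124.8600 + 9.3200i
Denominator: (-7.4)^2 + 9.7^2 = 148.85
Result = (-124.8600 + 9.3200i)/148.85

-0.8388 + 0.0626i


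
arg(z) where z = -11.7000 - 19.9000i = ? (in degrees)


Re = -11.7, Im = -19.9
arg = atan2(-19.9, -11.7) = -120.4530 degrees

arg(z) = -120.4530 degrees


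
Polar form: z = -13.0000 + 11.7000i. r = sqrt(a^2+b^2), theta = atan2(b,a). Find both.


r = sqrt(169+136.89) = sqrt(305.89) = 17.4897
theta = atan2(11.7, -13) = 138.0128 degrees

r = 17.4897, theta = 138.0128 degrees


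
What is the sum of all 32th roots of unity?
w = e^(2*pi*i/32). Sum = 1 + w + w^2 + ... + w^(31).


The sum of all 32th roots of unity is 0.
Geometric series: (1 - w^32)/(1 - w) = (1-1)/(1-w) = 0 since w^32 = 1, w ≠ 1.
Alternatively: coefficient of z^31 in z^32 - 1 is 0.

0


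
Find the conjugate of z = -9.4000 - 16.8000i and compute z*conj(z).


z_bar = -9.4000 + 16.8000i
z*z_bar = (-9.4)^2 + (-16.8)^2 = 88.36 + 282.24 = 370.6

z_bar = -9.4000 + 16.8000i, z*z_bar = 370.6


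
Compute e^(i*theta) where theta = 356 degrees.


cos(356°) = 0.9976
sin(356°) = -0.0698

e^(i*356°) = 0.9976 - 0.0698i


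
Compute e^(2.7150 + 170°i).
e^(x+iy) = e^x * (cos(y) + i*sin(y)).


e^2.7150 = 15.1046
cos(170°) = -0.984808
sin(170°) = 0.17365
Real = 15.1046*(-0.984808) = -14.8751
Imag = 15.1046*0.17365 = 2.6229

-14.8751 + 2.6229i


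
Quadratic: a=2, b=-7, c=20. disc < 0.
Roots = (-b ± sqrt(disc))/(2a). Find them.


disc = (-7)^2 - 4*2*20 = 49 - 160 = -111
sqrt(|disc|) = sqrt(111) = 10.5357
Real part = 7/(2*2) = 1.7500
Imag part = 10.5357/(2*2) = 2.6339

1.7500 ± 2.6339i


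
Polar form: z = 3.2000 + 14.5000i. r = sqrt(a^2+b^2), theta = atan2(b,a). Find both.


r = sqrt(10.24+210.25) = sqrt(220.49) = 14.8489
theta = atan2(14.5, 3.2) = 77.5549 degrees

r = 14.8489, theta = 77.5549 degrees


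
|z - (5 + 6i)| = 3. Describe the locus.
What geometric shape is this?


|z - z0| = r is a circle with center z0 and radius r.
Center = (5, 6), radius = 3

Circle with center (5, 6) and radius 3


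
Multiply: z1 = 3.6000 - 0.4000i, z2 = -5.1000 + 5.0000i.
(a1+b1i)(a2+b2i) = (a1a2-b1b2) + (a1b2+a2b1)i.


Real = 3.6*(-5.1) - (-0.4)*5 = -18.36 - (-2) = -16.36
Imag = 3.6*5 - (5.1)*(-0.4) = 18 + 2.04 = 20.04

-16.3600 + 20.0400i


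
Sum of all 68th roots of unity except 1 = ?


With w = e^(2*pi*i/68), all 68 of the 68th roots of unity w^0 = 1, w, ..., w^(67) sum to 0: 1 + w + ... + w^(67) = (1 - w^68)/(1 - w) = 0 since w^68 = 1, w ≠ 1.
Removing the root 1: w + w^2 + ... + w^(67) = 0 - 1 = -1

Sum = -1


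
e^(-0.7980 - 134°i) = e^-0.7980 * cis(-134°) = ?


e^-0.7980 = 0.45023
cos(-134°) = -0.6947
sin(-134°) = -0.7193
Real = 0.45023*(-0.6947) = -0.3128
Imag = 0.45023*(-0.7193) = -0.3239

-0.3128 - 0.3239i


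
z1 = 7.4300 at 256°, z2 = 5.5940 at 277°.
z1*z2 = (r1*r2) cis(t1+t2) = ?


r = 7.4300 * 5.5940 = 41.5634
theta = 256° + 277° = 533° = 173° (mod 360)

41.5634 cis(173°)


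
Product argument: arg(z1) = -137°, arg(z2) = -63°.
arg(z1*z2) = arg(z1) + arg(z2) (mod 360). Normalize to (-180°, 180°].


arg(z1*z2) = -137° - 63° = -200°
Normalized to (-180°, 180°]: 160°

160°


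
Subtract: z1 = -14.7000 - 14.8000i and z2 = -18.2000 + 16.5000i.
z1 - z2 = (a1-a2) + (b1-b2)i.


Real: -14.7 + 18.2 = 3.5
Imag: -14.8 - 16.5 = -31.3

3.5000 - 31.3000i


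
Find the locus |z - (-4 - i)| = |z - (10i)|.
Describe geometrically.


Equal distances means the locus is the perpendicular bisector of z1 and z2.
Midpoint = ((-4+0)/2, (-1+10)/2) = (-2.0000, 4.5000)

Perpendicular bisector through (-2.0000, 4.5000)


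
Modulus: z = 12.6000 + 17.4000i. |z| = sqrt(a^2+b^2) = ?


|z| = sqrt(12.6^2 + 17.4^2) = sqrt(158.76 + 302.76) = sqrt(461.52) = 21.4830

|z| = 21.4830


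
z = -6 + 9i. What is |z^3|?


|z| = sqrt(36+81) = sqrt(117) = 10.8167
|z^3| = |z|^3 = (sqrt(117))^3 = 117*sqrt(117)

|z^3| = 117*sqrt(117) ≈ 1265.5485


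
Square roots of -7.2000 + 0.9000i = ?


|z| = sqrt(51.84+0.81) = 7.2560
sqrt((|z|+a)/2) = sqrt((7.2560+(-7.2))/2) = sqrt(0.0280) = 0.1674
sqrt((|z|-a)/2) = sqrt((7.2560-(-7.2))/2) = sqrt(7.2280) = 2.6885

±(0.1674 + 2.6885i) i.e. 0.1674 + 2.6885i and -0.1674 - 2.6885i


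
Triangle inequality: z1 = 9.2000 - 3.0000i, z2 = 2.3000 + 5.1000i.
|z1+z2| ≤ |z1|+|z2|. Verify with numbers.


|z1| = sqrt(9.2^2 + (-3)^2) = sqrt(93.64) = 9.6768
|z2| = sqrt(2.3^2 + 5.1^2) = sqrt(31.3) = 5.5946
z1+z2 = 11.5000 + 2.1000i
|z1+z2| = sqrt(136.66) = 11.6902
|z1|+|z2| = 9.6768 + 5.5946 = 15.2714

|z1+z2| = 11.6902 ≤ |z1|+|z2| = 15.2714 (verified)


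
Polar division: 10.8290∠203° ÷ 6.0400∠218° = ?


r = 10.8290 / 6.0400 = 1.7929
theta = 203° - 218° = -15° = 345° (mod 360)

1.7929 cis(345°)


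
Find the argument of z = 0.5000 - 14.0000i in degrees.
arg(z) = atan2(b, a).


Re = 0.5, Im = -14
arg = atan2(-14, 0.5) = -87.9546 degrees

arg(z) = -87.9546 degrees


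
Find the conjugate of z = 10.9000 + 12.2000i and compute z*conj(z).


z_bar = 10.9000 - 12.2000i
z*z_bar = 10.9^2 + 12.2^2 = 118.81 + 148.84 = 267.65

z_bar = 10.9000 - 12.2000i, z*z_bar = 267.65


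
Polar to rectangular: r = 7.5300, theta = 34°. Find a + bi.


a = 7.5300*cos(34°) = 7.5300*0.82904 = 6.2427
b = 7.5300*sin(34°) = 7.5300*0.55919 = 4.2107

6.2427 + 4.2107i


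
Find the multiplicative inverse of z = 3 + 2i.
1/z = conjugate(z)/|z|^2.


|z|^2 = 9+4 = 13
1/z = (3 - 2i)/13

1/z = 0.2308 - 0.1538i


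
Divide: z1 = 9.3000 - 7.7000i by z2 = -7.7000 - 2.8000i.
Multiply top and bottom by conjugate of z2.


Conjugate of z2 = -7.7000 + 2.8000i
Numerator: (9.3000 - 7.7000i)(-7.7000 + 2.8000i) = -50.0500 + 85.3300i
Denominator: (-7.7)^2 + (-2.8)^2 = 67.13
Result = (-50.0500 + 85.3300i)/67.13

-0.7456 + 1.2711i


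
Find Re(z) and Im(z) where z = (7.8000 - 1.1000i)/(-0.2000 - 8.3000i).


Multiply by conjugate: (7.8000 - 1.1000i)(-0.2000 + 8.3000i) / ((-0.2)^2 + (-8.3)^2)
Numerator real = 7.8*(-0.2) - (1.1)*(-8.3) = 7.57
Numerator imag = -1.1*(-0.2) - 7.8*(-8.3) = 64.96
Denominator = 68.93
Re(z) = 7.57/68.93 = 0.1098
Im(z) = 64.96/68.93 = 0.9424

Re(z) = 0.1098, Im(z) = 0.9424


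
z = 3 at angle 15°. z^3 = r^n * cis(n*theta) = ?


r^3 = 3^3 = 27
n*theta = 3*15° = 45° = 45° (mod 360)
a = 27*cos(45°) = 19.0919
b = 27*sin(45°) = 19.0919

27 cis(45°) = 19.0919 + 19.0919i


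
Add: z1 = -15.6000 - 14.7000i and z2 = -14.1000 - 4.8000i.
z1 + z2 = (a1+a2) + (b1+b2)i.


Real: -15.6 - 14.1 = -29.7
Imag: -14.7 - 4.8 = -19.5

-29.7000 - 19.5000i


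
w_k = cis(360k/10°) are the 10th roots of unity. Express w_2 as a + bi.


Angle = 360*2/10 = 72°
a = cos(72°) = 0.3090
b = sin(72°) = 0.9511

0.3090 + 0.9511i


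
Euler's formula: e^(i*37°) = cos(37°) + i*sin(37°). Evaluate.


cos(37°) = 0.7986
sin(37°) = 0.6018

e^(i*37°) = 0.7986 + 0.6018i


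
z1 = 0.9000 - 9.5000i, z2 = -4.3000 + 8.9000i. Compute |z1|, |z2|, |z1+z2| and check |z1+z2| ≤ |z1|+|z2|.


|z1| = sqrt(0.9^2 + (-9.5)^2) = sqrt(91.06) = 9.5425
|z2| = sqrt((-4.3)^2 + 8.9^2) = sqrt(97.7) = 9.8843
z1+z2 = -3.4000 - 0.6000i
|z1+z2| = sqrt(11.92) = 3.4525
|z1|+|z2| = 9.5425 + 9.8843 = 19.4268

|z1+z2| = 3.4525 ≤ |z1|+|z2| = 19.4268 (verified)


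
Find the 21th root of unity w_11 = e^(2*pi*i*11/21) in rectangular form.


Angle = 360*11/21 = 188.5714°
a = cos(188.5714°) = -0.9888
b = sin(188.5714°) = -0.1490

-0.9888 - 0.1490i


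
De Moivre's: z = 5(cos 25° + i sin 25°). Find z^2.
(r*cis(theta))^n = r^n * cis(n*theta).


r^2 = 5^2 = 25
n*theta = 2*25° = 50° = 50° (mod 360)
a = 25*cos(50°) = 16.0697
b = 25*sin(50°) = 19.1511

25 cis(50°) = 16.0697 + 19.1511i


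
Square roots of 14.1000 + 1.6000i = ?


|z| = sqrt(198.81+2.56) = 14.1905
sqrt((|z|+a)/2) = sqrt((14.1905+14.1)/2) = sqrt(14.1452) = 3.7610
sqrt((|z|-a)/2) = sqrt((14.1905-14.1)/2) = sqrt(0.0452) = 0.2127

±(3.7610 + 0.2127i) i.e. 3.7610 + 0.2127i and -3.7610 - 0.2127i


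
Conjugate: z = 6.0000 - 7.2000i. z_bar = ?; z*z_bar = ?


z_bar = 6.0000 + 7.2000i
z*z_bar = 6^2 + (-7.2)^2 = 36 + 51.84 = 87.84

z_bar = 6.0000 + 7.2000i, z*z_bar = 87.84


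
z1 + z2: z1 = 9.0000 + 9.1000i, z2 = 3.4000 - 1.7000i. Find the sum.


Real: 9 + 3.4 = 12.4
Imag: 9.1 - 1.7 = 7.4

12.4000 + 7.4000i


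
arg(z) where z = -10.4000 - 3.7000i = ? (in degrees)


Re = -10.4, Im = -3.7
arg = atan2(-3.7, -10.4) = -160.4160 degrees

arg(z) = -160.4160 degrees


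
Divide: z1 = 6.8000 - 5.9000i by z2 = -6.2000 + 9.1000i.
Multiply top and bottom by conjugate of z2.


Conjugate of z2 = -6.2000 - 9.1000i
Numerator: (6.8000 - 5.9000i)(-6.2000 - 9.1000i) = -95.8500 - 25.3000i
Denominator: (-6.2)^2 + 9.1^2 = 121.25
Result = (-95.8500 - 25.3000i)/121.25

-0.7905 - 0.2087i


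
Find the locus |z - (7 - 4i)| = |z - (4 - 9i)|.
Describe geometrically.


Equal distances means the locus is the perpendicular bisector of z1 and z2.
Midpoint = ((7+4)/2, (-4+(-9))/2) = (5.5000, -6.5000)

Perpendicular bisector through (5.5000, -6.5000)


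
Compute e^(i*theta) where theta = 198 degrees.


cos(198°) = -0.9511
sin(198°) = -0.3090

e^(i*198°) = -0.9511 - 0.3090i


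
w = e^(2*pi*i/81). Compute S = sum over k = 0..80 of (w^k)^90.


The roots are w_k = w^k with w = e^(2*pi*i/81), and (w^k)^90 = (w^90)^k.
So S = 1 + u + u^2 + ... + u^(80) with u = w^90.
90 = 1*81 + 9, so 90 is not a multiple of 81: u = (w^81)^1 * w^9 = w^9 ≠ 1 (w is a primitive 81th root), while u^81 = (w^81)^90 = 1.
Geometric series: S = (1 - u^81)/(1 - u) = (1 - 1)/(1 - u) = 0

S = 0


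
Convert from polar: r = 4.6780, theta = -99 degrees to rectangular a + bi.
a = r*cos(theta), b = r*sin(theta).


a = 4.6780*cos(-99°) = 4.6780*(-0.15643) = -0.7318
b = 4.6780*sin(-99°) = 4.6780*(-0.98769) = -4.6204

-0.7318 - 4.6204i


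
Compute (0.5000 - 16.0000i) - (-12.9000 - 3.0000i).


Real: 0.5 + 12.9 = 13.4
Imag: -16 + 3 = -13

13.4000 - 13.0000i


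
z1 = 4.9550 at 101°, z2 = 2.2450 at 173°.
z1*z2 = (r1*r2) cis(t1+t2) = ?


r = 4.9550 * 2.2450 = 11.1240
theta = 101° + 173° = 274° = 274° (mod 360)

11.1240 cis(274°)


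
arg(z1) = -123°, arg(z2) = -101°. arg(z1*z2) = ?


arg(z1*z2) = -123° - 101° = -224°
Normalized to (-180°, 180°]: 136°

136°


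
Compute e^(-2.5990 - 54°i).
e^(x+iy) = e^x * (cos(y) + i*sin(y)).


e^-2.5990 = 0.0743
cos(-54°) = 0.5878
sin(-54°) = -0.809
Real = 0.0743*0.5878 = 0.0437
Imag = 0.0743*(-0.809) = -0.0601

0.0437 - 0.0601i


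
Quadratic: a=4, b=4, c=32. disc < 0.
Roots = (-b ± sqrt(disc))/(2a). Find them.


disc = 4^2 - 4*4*32 = 16 - 512 = -496
sqrt(|disc|) = sqrt(496) = 22.2711
Real part = -4/(2*4) = -0.5000
Imag part = 22.2711/(2*4) = 2.7839

-0.5000 ± 2.7839i


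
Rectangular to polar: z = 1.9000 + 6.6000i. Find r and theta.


r = sqrt(3.61+43.56) = sqrt(47.17) = 6.8680
theta = atan2(6.6, 1.9) = 73.9400 degrees

r = 6.8680, theta = 73.9400 degrees


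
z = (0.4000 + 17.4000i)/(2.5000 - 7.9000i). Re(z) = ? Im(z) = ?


Multiply by conjugate: (0.4000 + 17.4000i)(2.5000 + 7.9000i) / (2.5^2 + (-7.9)^2)
Numerator real = 0.4*2.5 + 17.4*(-7.9) = -136.46
Numerator imag = 17.4*2.5 - 0.4*(-7.9) = 46.66
Denominator = 68.66
Re(z) = -136.46/68.66 = -1.9875
Im(z) = 46.66/68.66 = 0.6796

Re(z) = -1.9875, Im(z) = 0.6796


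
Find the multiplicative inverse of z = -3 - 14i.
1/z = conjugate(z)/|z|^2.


|z|^2 = 9+196 = 205
1/z = (-3 + 14i)/205

1/z = -0.0146 + 0.0683i


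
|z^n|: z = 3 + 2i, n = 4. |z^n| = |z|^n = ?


|z| = sqrt(9+4) = sqrt(13) = 3.6056
|z^4| = |z|^4 = (sqrt(13))^4 = 13^2 = 169

|z^4| = 169


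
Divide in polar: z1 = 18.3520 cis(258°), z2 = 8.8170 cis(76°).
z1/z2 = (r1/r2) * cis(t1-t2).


r = 18.3520 / 8.8170 = 2.0814
theta = 258° - 76° = 182° = 182° (mod 360)

2.0814 cis(182°)


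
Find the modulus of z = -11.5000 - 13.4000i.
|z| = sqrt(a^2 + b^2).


|z| = sqrt((-11.5)^2 + (-13.4)^2) = sqrt(132.25 + 179.56) = sqrt(311.81) = 17.6581

|z| = 17.6581


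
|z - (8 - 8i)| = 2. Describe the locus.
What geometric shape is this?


|z - z0| = r is a circle with center z0 and radius r.
Center = (8, -8), radius = 2

Circle with center (8, -8) and radius 2


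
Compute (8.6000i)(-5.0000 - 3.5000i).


Real = 0*(-5) - 8.6*(-3.5) = 0 - (-30.1) = 30.1
Imag = 0*(-3.5) - (5)*8.6 = 0 - (43) = -43

30.1000 - 43.0000i


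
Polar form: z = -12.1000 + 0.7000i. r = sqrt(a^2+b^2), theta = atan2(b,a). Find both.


r = sqrt(146.41+0.49) = sqrt(146.9) = 12.1202
theta = atan2(0.7, -12.1) = 176.6891 degrees

r = 12.1202, theta = 176.6891 degrees


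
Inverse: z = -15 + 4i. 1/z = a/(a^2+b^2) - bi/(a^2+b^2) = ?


|z|^2 = 225+16 = 241
1/z = (-15 - 4i)/241

1/z = -0.0622 - 0.0166i


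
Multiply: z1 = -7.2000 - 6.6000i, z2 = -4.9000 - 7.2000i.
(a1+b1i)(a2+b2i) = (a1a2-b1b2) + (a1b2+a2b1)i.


Real = -7.2*(-4.9) - (-6.6)*(-7.2) = 35.28 - 47.52 = -12.24
Imag = -7.2*(-7.2) - (4.9)*(-6.6) = 51.84 + 32.34 = 84.18

-12.2400 + 84.1800i


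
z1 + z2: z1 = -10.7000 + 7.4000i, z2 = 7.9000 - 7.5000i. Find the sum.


Real: -10.7 + 7.9 = -2.8
Imag: 7.4 - 7.5 = -0.1

-2.8000 - 0.1000i


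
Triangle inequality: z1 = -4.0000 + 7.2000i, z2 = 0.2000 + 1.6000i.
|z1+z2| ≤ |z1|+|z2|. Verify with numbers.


|z1| = sqrt((-4)^2 + 7.2^2) = sqrt(67.84) = 8.2365
|z2| = sqrt(0.2^2 + 1.6^2) = sqrt(2.6) = 1.6125
z1+z2 = -3.8000 + 8.8000i
|z1+z2| = sqrt(91.88) = 9.5854
|z1|+|z2| = 8.2365 + 1.6125 = 9.8490

|z1+z2| = 9.5854 ≤ |z1|+|z2| = 9.8490 (verified)


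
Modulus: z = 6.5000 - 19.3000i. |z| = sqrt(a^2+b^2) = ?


|z| = sqrt(6.5^2 + (-19.3)^2) = sqrt(42.25 + 372.49) = sqrt(414.74) = 20.3652

|z| = 20.3652


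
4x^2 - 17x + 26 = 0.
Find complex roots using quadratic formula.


disc = (-17)^2 - 4*4*26 = 289 - 416 = -127
sqrt(|disc|) = sqrt(127) = 11.2694
Real part = 17/(2*4) = 2.1250
Imag part = 11.2694/(2*4) = 1.4087

2.1250 ± 1.4087i


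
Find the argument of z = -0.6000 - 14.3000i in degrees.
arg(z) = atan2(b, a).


Re = -0.6, Im = -14.3
arg = atan2(-14.3, -0.6) = -92.4026 degrees

arg(z) = -92.4026 degrees


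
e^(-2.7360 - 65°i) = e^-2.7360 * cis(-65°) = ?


e^-2.7360 = 0.06483
cos(-65°) = 0.4226
sin(-65°) = -0.9063
Real = 0.06483*0.4226 = 0.0274
Imag = 0.06483*(-0.9063) = -0.0588

0.0274 - 0.0588i


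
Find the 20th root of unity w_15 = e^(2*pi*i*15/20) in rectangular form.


Angle = 360*15/20 = 270°
a = cos(270°) = 0
b = sin(270°) = -1.0000

0 - 1.0000i


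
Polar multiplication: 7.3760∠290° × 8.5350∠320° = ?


r = 7.3760 * 8.5350 = 62.9542
theta = 290° + 320° = 610° = 250° (mod 360)

62.9542 cis(250°)


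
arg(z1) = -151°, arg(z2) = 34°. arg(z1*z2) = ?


arg(z1*z2) = -151° + 34° = -117°
Normalized to (-180°, 180°]: -117°

-117°


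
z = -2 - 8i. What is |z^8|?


|z| = sqrt(4+64) = sqrt(68) = 8.2462
|z^8| = |z|^8 = (sqrt(68))^8 = 68^4 = 21381376

|z^8| = 21381376


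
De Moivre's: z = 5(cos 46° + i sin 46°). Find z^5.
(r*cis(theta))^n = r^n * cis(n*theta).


r^5 = 5^5 = 3125
n*theta = 5*46° = 230° = 230° (mod 360)
a = 3125*cos(230°) = -2008.7113
b = 3125*sin(230°) = -2393.8889

3125 cis(230°) = -2008.7113 - 2393.8889i


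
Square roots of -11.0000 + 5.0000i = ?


|z| = sqrt(121+25) = 12.0830
sqrt((|z|+a)/2) = sqrt((12.0830+(-11))/2) = sqrt(0.5415) = 0.7359
sqrt((|z|-a)/2) = sqrt((12.0830-(-11))/2) = sqrt(11.5415) = 3.3973

±(0.7359 + 3.3973i) i.e. 0.7359 + 3.3973i and -0.7359 - 3.3973i


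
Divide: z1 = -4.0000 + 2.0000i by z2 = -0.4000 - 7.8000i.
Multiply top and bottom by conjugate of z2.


Conjugate of z2 = -0.4000 + 7.8000i
Numerator: (-4.0000 + 2.0000i)(-0.4000 + 7.8000i) = -14.0000 - 32.0000i
Denominator: (-0.4)^2 + (-7.8)^2 = 61
Result = (-14.0000 - 32.0000i)/61

-0.2295 - 0.5246i
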